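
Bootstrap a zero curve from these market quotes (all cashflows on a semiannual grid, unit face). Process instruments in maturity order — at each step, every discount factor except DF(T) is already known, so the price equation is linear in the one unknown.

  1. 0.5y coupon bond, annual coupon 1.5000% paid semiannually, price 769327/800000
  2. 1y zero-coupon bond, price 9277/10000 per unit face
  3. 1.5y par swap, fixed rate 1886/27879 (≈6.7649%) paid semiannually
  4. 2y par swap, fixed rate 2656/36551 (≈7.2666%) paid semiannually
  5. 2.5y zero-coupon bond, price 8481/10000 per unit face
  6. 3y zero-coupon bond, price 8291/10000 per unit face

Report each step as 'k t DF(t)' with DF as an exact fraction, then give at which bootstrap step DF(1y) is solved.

1 1/2 1909/2000
2 1 9277/10000
3 3/2 9057/10000
4 2 542/625
5 5/2 8481/10000
6 3 8291/10000
DF(1y) is solved at step 2

step 1 [0.5y] bond c/2=3/400: DF=(769327/800000 − 3/400·(0))/(1+3/400) = 1909/2000 ≈ 0.954500
step 2 [1y] zero: DF = P = 9277/10000 ≈ 0.927700
step 3 [1.5y] swap r/2=943/27879: DF=(1 − 943/27879·(0.954500+0.927700))/(1+943/27879) = 9057/10000 ≈ 0.905700
step 4 [2y] swap r/2=1328/36551: DF=(1 − 1328/36551·(0.954500+0.927700+0.905700))/(1+1328/36551) = 542/625 ≈ 0.867200
step 5 [2.5y] zero: DF = P = 8481/10000 ≈ 0.848100
step 6 [3y] zero: DF = P = 8291/10000 ≈ 0.829100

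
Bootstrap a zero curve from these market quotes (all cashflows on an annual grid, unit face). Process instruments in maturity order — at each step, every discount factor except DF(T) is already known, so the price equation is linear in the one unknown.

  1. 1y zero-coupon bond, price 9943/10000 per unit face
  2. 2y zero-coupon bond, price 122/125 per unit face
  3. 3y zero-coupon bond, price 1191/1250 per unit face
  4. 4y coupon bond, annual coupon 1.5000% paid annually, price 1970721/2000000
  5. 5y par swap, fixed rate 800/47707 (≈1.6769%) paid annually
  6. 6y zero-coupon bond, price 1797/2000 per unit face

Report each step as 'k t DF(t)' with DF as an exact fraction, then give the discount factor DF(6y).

1 1 9943/10000
2 2 122/125
3 3 1191/1250
4 4 2319/2500
5 5 23/25
6 6 1797/2000
DF(6y) = 1797/2000 ≈ 0.898500

step 1 [1y] zero: DF = P = 9943/10000 ≈ 0.994300
step 2 [2y] zero: DF = P = 122/125 ≈ 0.976000
step 3 [3y] zero: DF = P = 1191/1250 ≈ 0.952800
step 4 [4y] bond c/1=3/200: DF=(1970721/2000000 − 3/200·(0.994300+0.976000+0.952800))/(1+3/200) = 2319/2500 ≈ 0.927600
step 5 [5y] swap r/1=800/47707: DF=(1 − 800/47707·(0.994300+0.976000+0.952800+0.927600))/(1+800/47707) = 23/25 ≈ 0.920000
step 6 [6y] zero: DF = P = 1797/2000 ≈ 0.898500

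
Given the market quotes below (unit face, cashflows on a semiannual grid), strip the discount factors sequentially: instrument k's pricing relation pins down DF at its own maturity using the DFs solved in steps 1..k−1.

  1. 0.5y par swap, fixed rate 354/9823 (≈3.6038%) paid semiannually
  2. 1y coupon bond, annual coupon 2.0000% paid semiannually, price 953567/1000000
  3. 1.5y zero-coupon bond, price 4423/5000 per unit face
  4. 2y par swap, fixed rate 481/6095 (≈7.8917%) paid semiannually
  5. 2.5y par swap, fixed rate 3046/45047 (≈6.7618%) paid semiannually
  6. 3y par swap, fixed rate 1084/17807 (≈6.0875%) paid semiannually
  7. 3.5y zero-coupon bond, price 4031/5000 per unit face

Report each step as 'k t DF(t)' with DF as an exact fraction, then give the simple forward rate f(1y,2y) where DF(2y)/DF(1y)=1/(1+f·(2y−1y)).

1 1/2 9823/10000
2 1 584/625
3 3/2 4423/5000
4 2 8557/10000
5 5/2 8477/10000
6 3 4187/5000
7 7/2 4031/5000
f(1y,2y) = ((584/625)/(8557/10000) − 1)/(1) = 787/8557 ≈ 9.1971%

step 1 [0.5y] swap r/2=177/9823: DF=(1 − 177/9823·(0))/(1+177/9823) = 9823/10000 ≈ 0.982300
step 2 [1y] bond c/2=1/100: DF=(953567/1000000 − 1/100·(0.982300))/(1+1/100) = 584/625 ≈ 0.934400
step 3 [1.5y] zero: DF = P = 4423/5000 ≈ 0.884600
step 4 [2y] swap r/2=481/12190: DF=(1 − 481/12190·(0.982300+0.934400+0.884600))/(1+481/12190) = 8557/10000 ≈ 0.855700
step 5 [2.5y] swap r/2=1523/45047: DF=(1 − 1523/45047·(0.982300+0.934400+0.884600+0.855700))/(1+1523/45047) = 8477/10000 ≈ 0.847700
step 6 [3y] swap r/2=542/17807: DF=(1 − 542/17807·(0.982300+0.934400+0.884600+0.855700+0.847700))/(1+542/17807) = 4187/5000 ≈ 0.837400
step 7 [3.5y] zero: DF = P = 4031/5000 ≈ 0.806200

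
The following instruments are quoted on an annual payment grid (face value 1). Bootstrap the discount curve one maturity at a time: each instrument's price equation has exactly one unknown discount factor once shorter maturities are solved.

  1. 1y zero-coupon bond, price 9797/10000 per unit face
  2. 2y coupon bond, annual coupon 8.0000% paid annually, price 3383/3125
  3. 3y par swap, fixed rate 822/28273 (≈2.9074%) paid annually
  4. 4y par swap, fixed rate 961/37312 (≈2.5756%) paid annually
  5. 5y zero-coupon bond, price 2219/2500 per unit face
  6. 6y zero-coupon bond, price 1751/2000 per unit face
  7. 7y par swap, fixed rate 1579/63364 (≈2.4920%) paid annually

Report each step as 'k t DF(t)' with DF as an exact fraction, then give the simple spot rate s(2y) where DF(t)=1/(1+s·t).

1 1 9797/10000
2 2 4649/5000
3 3 4589/5000
4 4 9039/10000
5 5 2219/2500
6 6 1751/2000
7 7 8421/10000
s(2y) = (1/(4649/5000) − 1)/(2) = 351/9298 ≈ 3.7750%

step 1 [1y] zero: DF = P = 9797/10000 ≈ 0.979700
step 2 [2y] bond c/1=2/25: DF=(3383/3125 − 2/25·(0.979700))/(1+2/25) = 4649/5000 ≈ 0.929800
step 3 [3y] swap r/1=822/28273: DF=(1 − 822/28273·(0.979700+0.929800))/(1+822/28273) = 4589/5000 ≈ 0.917800
step 4 [4y] swap r/1=961/37312: DF=(1 − 961/37312·(0.979700+0.929800+0.917800))/(1+961/37312) = 9039/10000 ≈ 0.903900
step 5 [5y] zero: DF = P = 2219/2500 ≈ 0.887600
step 6 [6y] zero: DF = P = 1751/2000 ≈ 0.875500
step 7 [7y] swap r/1=1579/63364: DF=(1 − 1579/63364·(0.979700+0.929800+0.917800+0.903900+0.887600+0.875500))/(1+1579/63364) = 8421/10000 ≈ 0.842100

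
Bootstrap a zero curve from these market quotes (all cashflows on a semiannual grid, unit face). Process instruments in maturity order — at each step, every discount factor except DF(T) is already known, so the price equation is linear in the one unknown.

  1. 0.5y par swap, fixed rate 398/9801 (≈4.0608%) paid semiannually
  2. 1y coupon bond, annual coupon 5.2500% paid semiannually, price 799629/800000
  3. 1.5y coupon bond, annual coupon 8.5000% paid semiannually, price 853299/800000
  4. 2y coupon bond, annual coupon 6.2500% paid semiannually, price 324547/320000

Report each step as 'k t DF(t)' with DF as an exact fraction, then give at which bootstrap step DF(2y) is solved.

step 1 [0.5y] swap r/2=199/9801: DF=(1 − 199/9801·(0))/(1+199/9801) = 9801/10000 ≈ 0.980100
step 2 [1y] bond c/2=21/800: DF=(799629/800000 − 21/800·(0.980100))/(1+21/800) = 9489/10000 ≈ 0.948900
step 3 [1.5y] bond c/2=17/400: DF=(853299/800000 − 17/400·(0.980100+0.948900))/(1+17/400) = 1889/2000 ≈ 0.944500
step 4 [2y] bond c/2=1/32: DF=(324547/320000 − 1/32·(0.980100+0.948900+0.944500))/(1+1/32) = 2241/2500 ≈ 0.896400

1 1/2 9801/10000
2 1 9489/10000
3 3/2 1889/2000
4 2 2241/2500
DF(2y) is solved at step 4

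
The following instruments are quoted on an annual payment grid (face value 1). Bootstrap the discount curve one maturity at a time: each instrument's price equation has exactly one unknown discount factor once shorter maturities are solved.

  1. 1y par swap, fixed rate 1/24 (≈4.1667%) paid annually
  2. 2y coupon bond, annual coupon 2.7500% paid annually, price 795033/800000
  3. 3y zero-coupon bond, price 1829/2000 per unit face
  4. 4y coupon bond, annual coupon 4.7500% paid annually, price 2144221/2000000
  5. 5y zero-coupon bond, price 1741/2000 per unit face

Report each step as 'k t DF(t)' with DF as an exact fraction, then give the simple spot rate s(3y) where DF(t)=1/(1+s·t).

1 1 24/25
2 2 1883/2000
3 3 1829/2000
4 4 4479/5000
5 5 1741/2000
s(3y) = (1/(1829/2000) − 1)/(3) = 57/1829 ≈ 3.1165%

step 1 [1y] swap r/1=1/24: DF=(1 − 1/24·(0))/(1+1/24) = 24/25 ≈ 0.960000
step 2 [2y] bond c/1=11/400: DF=(795033/800000 − 11/400·(0.960000))/(1+11/400) = 1883/2000 ≈ 0.941500
step 3 [3y] zero: DF = P = 1829/2000 ≈ 0.914500
step 4 [4y] bond c/1=19/400: DF=(2144221/2000000 − 19/400·(0.960000+0.941500+0.914500))/(1+19/400) = 4479/5000 ≈ 0.895800
step 5 [5y] zero: DF = P = 1741/2000 ≈ 0.870500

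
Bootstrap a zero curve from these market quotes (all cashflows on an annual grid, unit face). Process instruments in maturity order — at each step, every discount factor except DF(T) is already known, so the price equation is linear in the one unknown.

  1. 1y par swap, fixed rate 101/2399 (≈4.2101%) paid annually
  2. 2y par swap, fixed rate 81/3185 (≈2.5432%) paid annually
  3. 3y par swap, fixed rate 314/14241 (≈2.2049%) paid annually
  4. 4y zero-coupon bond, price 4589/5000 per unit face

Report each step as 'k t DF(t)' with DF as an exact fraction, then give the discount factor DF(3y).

1 1 2399/2500
2 2 4757/5000
3 3 2343/2500
4 4 4589/5000
DF(3y) = 2343/2500 ≈ 0.937200

step 1 [1y] swap r/1=101/2399: DF=(1 − 101/2399·(0))/(1+101/2399) = 2399/2500 ≈ 0.959600
step 2 [2y] swap r/1=81/3185: DF=(1 − 81/3185·(0.959600))/(1+81/3185) = 4757/5000 ≈ 0.951400
step 3 [3y] swap r/1=314/14241: DF=(1 − 314/14241·(0.959600+0.951400))/(1+314/14241) = 2343/2500 ≈ 0.937200
step 4 [4y] zero: DF = P = 4589/5000 ≈ 0.917800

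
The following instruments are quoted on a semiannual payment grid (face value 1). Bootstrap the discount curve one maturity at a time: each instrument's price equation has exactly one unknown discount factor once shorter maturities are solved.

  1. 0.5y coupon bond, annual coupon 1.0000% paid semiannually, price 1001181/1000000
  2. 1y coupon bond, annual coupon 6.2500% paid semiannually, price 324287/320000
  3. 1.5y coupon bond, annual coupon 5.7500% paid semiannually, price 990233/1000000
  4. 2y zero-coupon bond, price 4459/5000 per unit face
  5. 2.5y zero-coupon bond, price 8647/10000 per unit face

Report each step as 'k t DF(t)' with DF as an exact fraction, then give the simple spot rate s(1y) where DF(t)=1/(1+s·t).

1 1/2 4981/5000
2 1 381/400
3 3/2 9081/10000
4 2 4459/5000
5 5/2 8647/10000
s(1y) = (1/(381/400) − 1)/(1) = 19/381 ≈ 4.9869%

step 1 [0.5y] bond c/2=1/200: DF=(1001181/1000000 − 1/200·(0))/(1+1/200) = 4981/5000 ≈ 0.996200
step 2 [1y] bond c/2=1/32: DF=(324287/320000 − 1/32·(0.996200))/(1+1/32) = 381/400 ≈ 0.952500
step 3 [1.5y] bond c/2=23/800: DF=(990233/1000000 − 23/800·(0.996200+0.952500))/(1+23/800) = 9081/10000 ≈ 0.908100
step 4 [2y] zero: DF = P = 4459/5000 ≈ 0.891800
step 5 [2.5y] zero: DF = P = 8647/10000 ≈ 0.864700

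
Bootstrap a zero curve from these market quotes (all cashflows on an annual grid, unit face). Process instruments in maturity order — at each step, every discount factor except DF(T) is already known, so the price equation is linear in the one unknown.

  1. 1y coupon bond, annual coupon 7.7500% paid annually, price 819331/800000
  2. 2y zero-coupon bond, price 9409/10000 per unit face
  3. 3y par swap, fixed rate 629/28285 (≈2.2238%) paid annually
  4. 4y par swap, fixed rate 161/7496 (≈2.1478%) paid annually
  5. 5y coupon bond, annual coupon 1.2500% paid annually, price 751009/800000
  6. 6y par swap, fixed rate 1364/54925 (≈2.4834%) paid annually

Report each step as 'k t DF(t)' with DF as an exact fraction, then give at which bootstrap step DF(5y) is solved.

1 1 1901/2000
2 2 9409/10000
3 3 9371/10000
4 4 1839/2000
5 5 8809/10000
6 6 2159/2500
DF(5y) is solved at step 5

step 1 [1y] bond c/1=31/400: DF=(819331/800000 − 31/400·(0))/(1+31/400) = 1901/2000 ≈ 0.950500
step 2 [2y] zero: DF = P = 9409/10000 ≈ 0.940900
step 3 [3y] swap r/1=629/28285: DF=(1 − 629/28285·(0.950500+0.940900))/(1+629/28285) = 9371/10000 ≈ 0.937100
step 4 [4y] swap r/1=161/7496: DF=(1 − 161/7496·(0.950500+0.940900+0.937100))/(1+161/7496) = 1839/2000 ≈ 0.919500
step 5 [5y] bond c/1=1/80: DF=(751009/800000 − 1/80·(0.950500+0.940900+0.937100+0.919500))/(1+1/80) = 8809/10000 ≈ 0.880900
step 6 [6y] swap r/1=1364/54925: DF=(1 − 1364/54925·(0.950500+0.940900+0.937100+0.919500+0.880900))/(1+1364/54925) = 2159/2500 ≈ 0.863600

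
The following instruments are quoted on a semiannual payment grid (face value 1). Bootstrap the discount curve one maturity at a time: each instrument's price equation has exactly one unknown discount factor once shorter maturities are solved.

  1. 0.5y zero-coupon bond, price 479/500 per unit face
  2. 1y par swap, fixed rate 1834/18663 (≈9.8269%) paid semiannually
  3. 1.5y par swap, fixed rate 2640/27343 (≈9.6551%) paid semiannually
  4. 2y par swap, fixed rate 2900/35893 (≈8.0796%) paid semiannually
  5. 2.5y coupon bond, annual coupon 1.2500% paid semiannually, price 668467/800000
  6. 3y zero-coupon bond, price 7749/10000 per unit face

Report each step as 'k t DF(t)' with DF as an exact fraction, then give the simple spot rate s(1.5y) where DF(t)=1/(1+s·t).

1 1/2 479/500
2 1 9083/10000
3 3/2 217/250
4 2 171/200
5 5/2 8081/10000
6 3 7749/10000
s(1.5y) = (1/(217/250) − 1)/(3/2) = 22/217 ≈ 10.1382%

step 1 [0.5y] zero: DF = P = 479/500 ≈ 0.958000
step 2 [1y] swap r/2=917/18663: DF=(1 − 917/18663·(0.958000))/(1+917/18663) = 9083/10000 ≈ 0.908300
step 3 [1.5y] swap r/2=1320/27343: DF=(1 − 1320/27343·(0.958000+0.908300))/(1+1320/27343) = 217/250 ≈ 0.868000
step 4 [2y] swap r/2=1450/35893: DF=(1 − 1450/35893·(0.958000+0.908300+0.868000))/(1+1450/35893) = 171/200 ≈ 0.855000
step 5 [2.5y] bond c/2=1/160: DF=(668467/800000 − 1/160·(0.958000+0.908300+0.868000+0.855000))/(1+1/160) = 8081/10000 ≈ 0.808100
step 6 [3y] zero: DF = P = 7749/10000 ≈ 0.774900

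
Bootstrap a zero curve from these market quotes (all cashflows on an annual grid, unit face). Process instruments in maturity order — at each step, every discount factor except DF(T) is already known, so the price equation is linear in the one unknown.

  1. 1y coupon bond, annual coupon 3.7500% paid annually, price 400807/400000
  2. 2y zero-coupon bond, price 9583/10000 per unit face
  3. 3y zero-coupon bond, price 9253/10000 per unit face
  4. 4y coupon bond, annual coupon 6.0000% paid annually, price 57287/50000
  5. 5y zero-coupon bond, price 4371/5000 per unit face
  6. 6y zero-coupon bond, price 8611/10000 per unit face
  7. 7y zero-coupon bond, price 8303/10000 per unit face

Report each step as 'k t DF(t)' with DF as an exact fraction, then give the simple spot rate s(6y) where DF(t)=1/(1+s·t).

step 1 [1y] bond c/1=3/80: DF=(400807/400000 − 3/80·(0))/(1+3/80) = 4829/5000 ≈ 0.965800
step 2 [2y] zero: DF = P = 9583/10000 ≈ 0.958300
step 3 [3y] zero: DF = P = 9253/10000 ≈ 0.925300
step 4 [4y] bond c/1=3/50: DF=(57287/50000 − 3/50·(0.965800+0.958300+0.925300))/(1+3/50) = 2299/2500 ≈ 0.919600
step 5 [5y] zero: DF = P = 4371/5000 ≈ 0.874200
step 6 [6y] zero: DF = P = 8611/10000 ≈ 0.861100
step 7 [7y] zero: DF = P = 8303/10000 ≈ 0.830300

1 1 4829/5000
2 2 9583/10000
3 3 9253/10000
4 4 2299/2500
5 5 4371/5000
6 6 8611/10000
7 7 8303/10000
s(6y) = (1/(8611/10000) − 1)/(6) = 463/17222 ≈ 2.6884%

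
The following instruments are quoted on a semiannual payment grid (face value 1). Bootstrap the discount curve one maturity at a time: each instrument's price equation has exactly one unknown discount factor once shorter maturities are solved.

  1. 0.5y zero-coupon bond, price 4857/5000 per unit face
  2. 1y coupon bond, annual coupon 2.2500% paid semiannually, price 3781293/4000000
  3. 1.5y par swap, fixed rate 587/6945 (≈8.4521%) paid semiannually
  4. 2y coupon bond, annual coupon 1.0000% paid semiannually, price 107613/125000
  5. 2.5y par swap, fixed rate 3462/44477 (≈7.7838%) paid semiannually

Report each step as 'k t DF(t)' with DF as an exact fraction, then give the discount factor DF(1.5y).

1 1/2 4857/5000
2 1 231/250
3 3/2 4413/5000
4 2 2107/2500
5 5/2 8269/10000
DF(1.5y) = 4413/5000 ≈ 0.882600

step 1 [0.5y] zero: DF = P = 4857/5000 ≈ 0.971400
step 2 [1y] bond c/2=9/800: DF=(3781293/4000000 − 9/800·(0.971400))/(1+9/800) = 231/250 ≈ 0.924000
step 3 [1.5y] swap r/2=587/13890: DF=(1 − 587/13890·(0.971400+0.924000))/(1+587/13890) = 4413/5000 ≈ 0.882600
step 4 [2y] bond c/2=1/200: DF=(107613/125000 − 1/200·(0.971400+0.924000+0.882600))/(1+1/200) = 2107/2500 ≈ 0.842800
step 5 [2.5y] swap r/2=1731/44477: DF=(1 − 1731/44477·(0.971400+0.924000+0.882600+0.842800))/(1+1731/44477) = 8269/10000 ≈ 0.826900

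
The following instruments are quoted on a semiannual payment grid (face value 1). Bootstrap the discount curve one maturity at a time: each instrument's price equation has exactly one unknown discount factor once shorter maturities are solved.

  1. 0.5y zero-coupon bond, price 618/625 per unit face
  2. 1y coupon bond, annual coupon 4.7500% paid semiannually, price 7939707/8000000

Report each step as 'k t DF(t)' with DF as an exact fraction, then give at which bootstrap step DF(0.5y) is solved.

1 1/2 618/625
2 1 1893/2000
DF(0.5y) is solved at step 1

step 1 [0.5y] zero: DF = P = 618/625 ≈ 0.988800
step 2 [1y] bond c/2=19/800: DF=(7939707/8000000 − 19/800·(0.988800))/(1+19/800) = 1893/2000 ≈ 0.946500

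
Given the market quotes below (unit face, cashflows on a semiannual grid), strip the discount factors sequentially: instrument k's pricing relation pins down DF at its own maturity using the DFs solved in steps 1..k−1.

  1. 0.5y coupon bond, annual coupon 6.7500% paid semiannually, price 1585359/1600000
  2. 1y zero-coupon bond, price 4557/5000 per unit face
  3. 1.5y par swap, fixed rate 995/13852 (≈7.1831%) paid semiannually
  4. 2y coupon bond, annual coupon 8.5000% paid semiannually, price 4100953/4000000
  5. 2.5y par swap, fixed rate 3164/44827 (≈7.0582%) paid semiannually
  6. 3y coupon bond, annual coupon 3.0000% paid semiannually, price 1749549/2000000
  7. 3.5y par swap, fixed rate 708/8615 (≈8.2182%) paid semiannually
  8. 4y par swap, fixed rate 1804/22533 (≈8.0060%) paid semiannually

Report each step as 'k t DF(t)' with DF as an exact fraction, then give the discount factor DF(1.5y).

step 1 [0.5y] bond c/2=27/800: DF=(1585359/1600000 − 27/800·(0))/(1+27/800) = 1917/2000 ≈ 0.958500
step 2 [1y] zero: DF = P = 4557/5000 ≈ 0.911400
step 3 [1.5y] swap r/2=995/27704: DF=(1 − 995/27704·(0.958500+0.911400))/(1+995/27704) = 1801/2000 ≈ 0.900500
step 4 [2y] bond c/2=17/400: DF=(4100953/4000000 − 17/400·(0.958500+0.911400+0.900500))/(1+17/400) = 1741/2000 ≈ 0.870500
step 5 [2.5y] swap r/2=1582/44827: DF=(1 − 1582/44827·(0.958500+0.911400+0.900500+0.870500))/(1+1582/44827) = 4209/5000 ≈ 0.841800
step 6 [3y] bond c/2=3/200: DF=(1749549/2000000 − 3/200·(0.958500+0.911400+0.900500+0.870500+0.841800))/(1+3/200) = 1989/2500 ≈ 0.795600
step 7 [3.5y] swap r/2=354/8615: DF=(1 − 354/8615·(0.958500+0.911400+0.900500+0.870500+0.841800+0.795600))/(1+354/8615) = 3761/5000 ≈ 0.752200
step 8 [4y] swap r/2=902/22533: DF=(1 − 902/22533·(0.958500+0.911400+0.900500+0.870500+0.841800+0.795600+0.752200))/(1+902/22533) = 3647/5000 ≈ 0.729400

1 1/2 1917/2000
2 1 4557/5000
3 3/2 1801/2000
4 2 1741/2000
5 5/2 4209/5000
6 3 1989/2500
7 7/2 3761/5000
8 4 3647/5000
DF(1.5y) = 1801/2000 ≈ 0.900500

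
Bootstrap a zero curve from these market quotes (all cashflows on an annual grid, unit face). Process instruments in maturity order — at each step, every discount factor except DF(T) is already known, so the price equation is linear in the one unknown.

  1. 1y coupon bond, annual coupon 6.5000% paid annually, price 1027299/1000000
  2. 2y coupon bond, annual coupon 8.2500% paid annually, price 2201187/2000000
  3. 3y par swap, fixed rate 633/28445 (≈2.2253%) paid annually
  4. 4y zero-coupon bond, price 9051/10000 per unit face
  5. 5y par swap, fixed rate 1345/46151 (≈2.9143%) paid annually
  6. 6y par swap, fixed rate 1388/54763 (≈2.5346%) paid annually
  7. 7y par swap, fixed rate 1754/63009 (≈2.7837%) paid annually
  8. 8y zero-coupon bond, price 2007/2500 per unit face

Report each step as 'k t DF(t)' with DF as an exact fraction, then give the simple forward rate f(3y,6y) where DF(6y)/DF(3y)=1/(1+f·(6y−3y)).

step 1 [1y] bond c/1=13/200: DF=(1027299/1000000 − 13/200·(0))/(1+13/200) = 4823/5000 ≈ 0.964600
step 2 [2y] bond c/1=33/400: DF=(2201187/2000000 − 33/400·(0.964600))/(1+33/400) = 1179/1250 ≈ 0.943200
step 3 [3y] swap r/1=633/28445: DF=(1 − 633/28445·(0.964600+0.943200))/(1+633/28445) = 9367/10000 ≈ 0.936700
step 4 [4y] zero: DF = P = 9051/10000 ≈ 0.905100
step 5 [5y] swap r/1=1345/46151: DF=(1 − 1345/46151·(0.964600+0.943200+0.936700+0.905100))/(1+1345/46151) = 1731/2000 ≈ 0.865500
step 6 [6y] swap r/1=1388/54763: DF=(1 − 1388/54763·(0.964600+0.943200+0.936700+0.905100+0.865500))/(1+1388/54763) = 2153/2500 ≈ 0.861200
step 7 [7y] swap r/1=1754/63009: DF=(1 − 1754/63009·(0.964600+0.943200+0.936700+0.905100+0.865500+0.861200))/(1+1754/63009) = 4123/5000 ≈ 0.824600
step 8 [8y] zero: DF = P = 2007/2500 ≈ 0.802800

1 1 4823/5000
2 2 1179/1250
3 3 9367/10000
4 4 9051/10000
5 5 1731/2000
6 6 2153/2500
7 7 4123/5000
8 8 2007/2500
f(3y,6y) = ((9367/10000)/(2153/2500) − 1)/(3) = 755/25836 ≈ 2.9223%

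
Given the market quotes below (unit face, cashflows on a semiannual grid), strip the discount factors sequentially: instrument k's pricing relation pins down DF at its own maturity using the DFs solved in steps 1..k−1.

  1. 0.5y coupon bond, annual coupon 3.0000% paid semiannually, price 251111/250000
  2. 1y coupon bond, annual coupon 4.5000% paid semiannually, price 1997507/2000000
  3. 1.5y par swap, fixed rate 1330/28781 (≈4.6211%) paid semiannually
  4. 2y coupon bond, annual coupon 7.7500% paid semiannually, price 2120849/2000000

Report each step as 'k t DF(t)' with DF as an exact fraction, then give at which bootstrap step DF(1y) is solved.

step 1 [0.5y] bond c/2=3/200: DF=(251111/250000 − 3/200·(0))/(1+3/200) = 1237/1250 ≈ 0.989600
step 2 [1y] bond c/2=9/400: DF=(1997507/2000000 − 9/400·(0.989600))/(1+9/400) = 191/200 ≈ 0.955000
step 3 [1.5y] swap r/2=665/28781: DF=(1 − 665/28781·(0.989600+0.955000))/(1+665/28781) = 1867/2000 ≈ 0.933500
step 4 [2y] bond c/2=31/800: DF=(2120849/2000000 − 31/800·(0.989600+0.955000+0.933500))/(1+31/800) = 1827/2000 ≈ 0.913500

1 1/2 1237/1250
2 1 191/200
3 3/2 1867/2000
4 2 1827/2000
DF(1y) is solved at step 2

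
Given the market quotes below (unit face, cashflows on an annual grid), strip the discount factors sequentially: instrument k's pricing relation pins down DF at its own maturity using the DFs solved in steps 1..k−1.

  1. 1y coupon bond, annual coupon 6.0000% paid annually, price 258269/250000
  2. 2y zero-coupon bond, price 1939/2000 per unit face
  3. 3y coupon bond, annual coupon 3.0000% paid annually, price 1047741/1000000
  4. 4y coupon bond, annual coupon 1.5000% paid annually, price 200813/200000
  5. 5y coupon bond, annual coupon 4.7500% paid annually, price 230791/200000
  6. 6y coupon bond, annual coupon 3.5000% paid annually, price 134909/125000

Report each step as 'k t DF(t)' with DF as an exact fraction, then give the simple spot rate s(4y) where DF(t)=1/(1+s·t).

step 1 [1y] bond c/1=3/50: DF=(258269/250000 − 3/50·(0))/(1+3/50) = 4873/5000 ≈ 0.974600
step 2 [2y] zero: DF = P = 1939/2000 ≈ 0.969500
step 3 [3y] bond c/1=3/100: DF=(1047741/1000000 − 3/100·(0.974600+0.969500))/(1+3/100) = 4803/5000 ≈ 0.960600
step 4 [4y] bond c/1=3/200: DF=(200813/200000 − 3/200·(0.974600+0.969500+0.960600))/(1+3/200) = 9463/10000 ≈ 0.946300
step 5 [5y] bond c/1=19/400: DF=(230791/200000 − 19/400·(0.974600+0.969500+0.960600+0.946300))/(1+19/400) = 927/1000 ≈ 0.927000
step 6 [6y] bond c/1=7/200: DF=(134909/125000 − 7/200·(0.974600+0.969500+0.960600+0.946300+0.927000))/(1+7/200) = 2203/2500 ≈ 0.881200

1 1 4873/5000
2 2 1939/2000
3 3 4803/5000
4 4 9463/10000
5 5 927/1000
6 6 2203/2500
s(4y) = (1/(9463/10000) − 1)/(4) = 537/37852 ≈ 1.4187%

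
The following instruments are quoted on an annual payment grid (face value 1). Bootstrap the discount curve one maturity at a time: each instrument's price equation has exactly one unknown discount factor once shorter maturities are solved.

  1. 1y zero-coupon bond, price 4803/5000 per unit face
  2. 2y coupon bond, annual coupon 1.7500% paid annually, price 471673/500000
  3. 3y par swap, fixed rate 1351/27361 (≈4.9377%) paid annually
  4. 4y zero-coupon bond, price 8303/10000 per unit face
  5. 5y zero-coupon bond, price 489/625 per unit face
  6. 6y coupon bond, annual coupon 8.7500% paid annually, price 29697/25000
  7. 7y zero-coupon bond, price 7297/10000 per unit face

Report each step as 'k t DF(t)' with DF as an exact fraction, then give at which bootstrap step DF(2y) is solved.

step 1 [1y] zero: DF = P = 4803/5000 ≈ 0.960600
step 2 [2y] bond c/1=7/400: DF=(471673/500000 − 7/400·(0.960600))/(1+7/400) = 4553/5000 ≈ 0.910600
step 3 [3y] swap r/1=1351/27361: DF=(1 − 1351/27361·(0.960600+0.910600))/(1+1351/27361) = 8649/10000 ≈ 0.864900
step 4 [4y] zero: DF = P = 8303/10000 ≈ 0.830300
step 5 [5y] zero: DF = P = 489/625 ≈ 0.782400
step 6 [6y] bond c/1=7/80: DF=(29697/25000 − 7/80·(0.960600+0.910600+0.864900+0.830300+0.782400))/(1+7/80) = 464/625 ≈ 0.742400
step 7 [7y] zero: DF = P = 7297/10000 ≈ 0.729700

1 1 4803/5000
2 2 4553/5000
3 3 8649/10000
4 4 8303/10000
5 5 489/625
6 6 464/625
7 7 7297/10000
DF(2y) is solved at step 2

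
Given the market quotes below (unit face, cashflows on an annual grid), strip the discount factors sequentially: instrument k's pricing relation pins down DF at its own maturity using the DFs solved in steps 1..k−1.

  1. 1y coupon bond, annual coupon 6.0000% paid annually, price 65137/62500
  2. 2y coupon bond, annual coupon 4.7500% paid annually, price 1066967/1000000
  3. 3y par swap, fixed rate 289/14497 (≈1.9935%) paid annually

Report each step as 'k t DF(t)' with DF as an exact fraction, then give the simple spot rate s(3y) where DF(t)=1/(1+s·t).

step 1 [1y] bond c/1=3/50: DF=(65137/62500 − 3/50·(0))/(1+3/50) = 1229/1250 ≈ 0.983200
step 2 [2y] bond c/1=19/400: DF=(1066967/1000000 − 19/400·(0.983200))/(1+19/400) = 487/500 ≈ 0.974000
step 3 [3y] swap r/1=289/14497: DF=(1 − 289/14497·(0.983200+0.974000))/(1+289/14497) = 4711/5000 ≈ 0.942200

1 1 1229/1250
2 2 487/500
3 3 4711/5000
s(3y) = (1/(4711/5000) − 1)/(3) = 289/14133 ≈ 2.0449%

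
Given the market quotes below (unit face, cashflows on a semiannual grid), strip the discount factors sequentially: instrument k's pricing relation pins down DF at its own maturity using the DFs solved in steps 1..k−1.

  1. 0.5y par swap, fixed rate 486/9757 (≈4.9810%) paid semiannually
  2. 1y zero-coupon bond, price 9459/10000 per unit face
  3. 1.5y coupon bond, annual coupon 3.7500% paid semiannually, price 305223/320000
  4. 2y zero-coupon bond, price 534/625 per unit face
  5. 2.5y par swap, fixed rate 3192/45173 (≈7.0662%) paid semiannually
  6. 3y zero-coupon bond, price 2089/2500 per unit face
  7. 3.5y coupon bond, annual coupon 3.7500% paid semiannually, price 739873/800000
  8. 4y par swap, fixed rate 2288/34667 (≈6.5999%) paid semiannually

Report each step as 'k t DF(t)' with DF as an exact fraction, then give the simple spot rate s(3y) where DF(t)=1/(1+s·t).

1 1/2 9757/10000
2 1 9459/10000
3 3/2 9009/10000
4 2 534/625
5 5/2 2101/2500
6 3 2089/2500
7 7/2 8093/10000
8 4 482/625
s(3y) = (1/(2089/2500) − 1)/(3) = 137/2089 ≈ 6.5582%

step 1 [0.5y] swap r/2=243/9757: DF=(1 − 243/9757·(0))/(1+243/9757) = 9757/10000 ≈ 0.975700
step 2 [1y] zero: DF = P = 9459/10000 ≈ 0.945900
step 3 [1.5y] bond c/2=3/160: DF=(305223/320000 − 3/160·(0.975700+0.945900))/(1+3/160) = 9009/10000 ≈ 0.900900
step 4 [2y] zero: DF = P = 534/625 ≈ 0.854400
step 5 [2.5y] swap r/2=1596/45173: DF=(1 − 1596/45173·(0.975700+0.945900+0.900900+0.854400))/(1+1596/45173) = 2101/2500 ≈ 0.840400
step 6 [3y] zero: DF = P = 2089/2500 ≈ 0.835600
step 7 [3.5y] bond c/2=3/160: DF=(739873/800000 − 3/160·(0.975700+0.945900+0.900900+0.854400+0.840400+0.835600))/(1+3/160) = 8093/10000 ≈ 0.809300
step 8 [4y] swap r/2=1144/34667: DF=(1 − 1144/34667·(0.975700+0.945900+0.900900+0.854400+0.840400+0.835600+0.809300))/(1+1144/34667) = 482/625 ≈ 0.771200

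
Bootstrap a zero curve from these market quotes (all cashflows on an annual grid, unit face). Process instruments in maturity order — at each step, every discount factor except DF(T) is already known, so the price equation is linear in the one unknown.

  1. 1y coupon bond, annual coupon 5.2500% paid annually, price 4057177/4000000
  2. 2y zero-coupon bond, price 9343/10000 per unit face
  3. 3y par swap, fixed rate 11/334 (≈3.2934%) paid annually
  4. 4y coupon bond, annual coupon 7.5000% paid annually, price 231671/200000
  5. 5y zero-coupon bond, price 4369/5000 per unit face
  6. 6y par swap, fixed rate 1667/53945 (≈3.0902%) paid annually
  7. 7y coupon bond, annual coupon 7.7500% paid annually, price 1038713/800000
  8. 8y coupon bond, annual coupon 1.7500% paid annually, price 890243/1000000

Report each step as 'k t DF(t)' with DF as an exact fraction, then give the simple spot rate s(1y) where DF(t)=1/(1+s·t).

step 1 [1y] bond c/1=21/400: DF=(4057177/4000000 − 21/400·(0))/(1+21/400) = 9637/10000 ≈ 0.963700
step 2 [2y] zero: DF = P = 9343/10000 ≈ 0.934300
step 3 [3y] swap r/1=11/334: DF=(1 − 11/334·(0.963700+0.934300))/(1+11/334) = 2269/2500 ≈ 0.907600
step 4 [4y] bond c/1=3/40: DF=(231671/200000 − 3/40·(0.963700+0.934300+0.907600))/(1+3/40) = 4409/5000 ≈ 0.881800
step 5 [5y] zero: DF = P = 4369/5000 ≈ 0.873800
step 6 [6y] swap r/1=1667/53945: DF=(1 − 1667/53945·(0.963700+0.934300+0.907600+0.881800+0.873800))/(1+1667/53945) = 8333/10000 ≈ 0.833300
step 7 [7y] bond c/1=31/400: DF=(1038713/800000 − 31/400·(0.963700+0.934300+0.907600+0.881800+0.873800+0.833300))/(1+31/400) = 817/1000 ≈ 0.817000
step 8 [8y] bond c/1=7/400: DF=(890243/1000000 − 7/400·(0.963700+0.934300+0.907600+0.881800+0.873800+0.833300+0.817000))/(1+7/400) = 7681/10000 ≈ 0.768100

1 1 9637/10000
2 2 9343/10000
3 3 2269/2500
4 4 4409/5000
5 5 4369/5000
6 6 8333/10000
7 7 817/1000
8 8 7681/10000
s(1y) = (1/(9637/10000) − 1)/(1) = 363/9637 ≈ 3.7667%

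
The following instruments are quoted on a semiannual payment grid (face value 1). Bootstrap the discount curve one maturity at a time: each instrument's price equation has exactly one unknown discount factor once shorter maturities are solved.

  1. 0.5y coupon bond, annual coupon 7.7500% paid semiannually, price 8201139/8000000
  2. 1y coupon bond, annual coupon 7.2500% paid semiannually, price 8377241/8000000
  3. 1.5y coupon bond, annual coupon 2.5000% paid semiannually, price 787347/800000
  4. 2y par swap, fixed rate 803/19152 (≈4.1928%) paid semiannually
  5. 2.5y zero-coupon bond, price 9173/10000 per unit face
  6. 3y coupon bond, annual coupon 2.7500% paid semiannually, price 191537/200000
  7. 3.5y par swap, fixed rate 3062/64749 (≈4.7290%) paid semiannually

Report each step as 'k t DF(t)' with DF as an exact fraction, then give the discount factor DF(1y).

1 1/2 9869/10000
2 1 122/125
3 3/2 4739/5000
4 2 9197/10000
5 5/2 9173/10000
6 3 8803/10000
7 7/2 8469/10000
DF(1y) = 122/125 ≈ 0.976000

step 1 [0.5y] bond c/2=31/800: DF=(8201139/8000000 − 31/800·(0))/(1+31/800) = 9869/10000 ≈ 0.986900
step 2 [1y] bond c/2=29/800: DF=(8377241/8000000 − 29/800·(0.986900))/(1+29/800) = 122/125 ≈ 0.976000
step 3 [1.5y] bond c/2=1/80: DF=(787347/800000 − 1/80·(0.986900+0.976000))/(1+1/80) = 4739/5000 ≈ 0.947800
step 4 [2y] swap r/2=803/38304: DF=(1 − 803/38304·(0.986900+0.976000+0.947800))/(1+803/38304) = 9197/10000 ≈ 0.919700
step 5 [2.5y] zero: DF = P = 9173/10000 ≈ 0.917300
step 6 [3y] bond c/2=11/800: DF=(191537/200000 − 11/800·(0.986900+0.976000+0.947800+0.919700+0.917300))/(1+11/800) = 8803/10000 ≈ 0.880300
step 7 [3.5y] swap r/2=1531/64749: DF=(1 − 1531/64749·(0.986900+0.976000+0.947800+0.919700+0.917300+0.880300))/(1+1531/64749) = 8469/10000 ≈ 0.846900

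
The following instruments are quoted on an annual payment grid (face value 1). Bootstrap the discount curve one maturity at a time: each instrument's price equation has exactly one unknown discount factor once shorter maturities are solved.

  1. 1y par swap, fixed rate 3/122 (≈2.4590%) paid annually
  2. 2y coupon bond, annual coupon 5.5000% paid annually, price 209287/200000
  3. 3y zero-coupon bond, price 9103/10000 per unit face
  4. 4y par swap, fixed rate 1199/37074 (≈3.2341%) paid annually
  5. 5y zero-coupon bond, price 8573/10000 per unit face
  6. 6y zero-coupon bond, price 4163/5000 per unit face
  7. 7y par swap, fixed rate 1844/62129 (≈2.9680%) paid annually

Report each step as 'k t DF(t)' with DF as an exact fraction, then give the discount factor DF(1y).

1 1 122/125
2 2 941/1000
3 3 9103/10000
4 4 8801/10000
5 5 8573/10000
6 6 4163/5000
7 7 2039/2500
DF(1y) = 122/125 ≈ 0.976000

step 1 [1y] swap r/1=3/122: DF=(1 − 3/122·(0))/(1+3/122) = 122/125 ≈ 0.976000
step 2 [2y] bond c/1=11/200: DF=(209287/200000 − 11/200·(0.976000))/(1+11/200) = 941/1000 ≈ 0.941000
step 3 [3y] zero: DF = P = 9103/10000 ≈ 0.910300
step 4 [4y] swap r/1=1199/37074: DF=(1 − 1199/37074·(0.976000+0.941000+0.910300))/(1+1199/37074) = 8801/10000 ≈ 0.880100
step 5 [5y] zero: DF = P = 8573/10000 ≈ 0.857300
step 6 [6y] zero: DF = P = 4163/5000 ≈ 0.832600
step 7 [7y] swap r/1=1844/62129: DF=(1 − 1844/62129·(0.976000+0.941000+0.910300+0.880100+0.857300+0.832600))/(1+1844/62129) = 2039/2500 ≈ 0.815600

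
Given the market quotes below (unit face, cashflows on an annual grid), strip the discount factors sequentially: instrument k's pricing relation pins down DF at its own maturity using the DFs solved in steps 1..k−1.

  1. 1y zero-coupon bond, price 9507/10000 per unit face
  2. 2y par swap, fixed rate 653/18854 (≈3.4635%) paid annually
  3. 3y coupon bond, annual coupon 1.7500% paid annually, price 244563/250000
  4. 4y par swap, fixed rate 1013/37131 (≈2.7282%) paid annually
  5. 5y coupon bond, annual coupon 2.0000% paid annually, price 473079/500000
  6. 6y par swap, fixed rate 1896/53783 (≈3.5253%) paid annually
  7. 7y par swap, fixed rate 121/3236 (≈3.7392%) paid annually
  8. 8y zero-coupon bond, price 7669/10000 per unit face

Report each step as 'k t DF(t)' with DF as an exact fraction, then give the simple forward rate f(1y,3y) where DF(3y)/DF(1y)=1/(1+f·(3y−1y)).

step 1 [1y] zero: DF = P = 9507/10000 ≈ 0.950700
step 2 [2y] swap r/1=653/18854: DF=(1 − 653/18854·(0.950700))/(1+653/18854) = 9347/10000 ≈ 0.934700
step 3 [3y] bond c/1=7/400: DF=(244563/250000 − 7/400·(0.950700+0.934700))/(1+7/400) = 929/1000 ≈ 0.929000
step 4 [4y] swap r/1=1013/37131: DF=(1 − 1013/37131·(0.950700+0.934700+0.929000))/(1+1013/37131) = 8987/10000 ≈ 0.898700
step 5 [5y] bond c/1=1/50: DF=(473079/500000 − 1/50·(0.950700+0.934700+0.929000+0.898700))/(1+1/50) = 2137/2500 ≈ 0.854800
step 6 [6y] swap r/1=1896/53783: DF=(1 − 1896/53783·(0.950700+0.934700+0.929000+0.898700+0.854800))/(1+1896/53783) = 1013/1250 ≈ 0.810400
step 7 [7y] swap r/1=121/3236: DF=(1 − 121/3236·(0.950700+0.934700+0.929000+0.898700+0.854800+0.810400))/(1+121/3236) = 7701/10000 ≈ 0.770100
step 8 [8y] zero: DF = P = 7669/10000 ≈ 0.766900

1 1 9507/10000
2 2 9347/10000
3 3 929/1000
4 4 8987/10000
5 5 2137/2500
6 6 1013/1250
7 7 7701/10000
8 8 7669/10000
f(1y,3y) = ((9507/10000)/(929/1000) − 1)/(2) = 217/18580 ≈ 1.1679%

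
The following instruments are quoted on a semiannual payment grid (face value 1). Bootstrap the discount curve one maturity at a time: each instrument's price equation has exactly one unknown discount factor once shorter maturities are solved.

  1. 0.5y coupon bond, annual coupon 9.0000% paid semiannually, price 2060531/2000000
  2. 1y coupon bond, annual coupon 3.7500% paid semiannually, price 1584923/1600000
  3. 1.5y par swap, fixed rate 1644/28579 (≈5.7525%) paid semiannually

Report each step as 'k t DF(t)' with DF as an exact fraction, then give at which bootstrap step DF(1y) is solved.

1 1/2 9859/10000
2 1 4771/5000
3 3/2 4589/5000
DF(1y) is solved at step 2

step 1 [0.5y] bond c/2=9/200: DF=(2060531/2000000 − 9/200·(0))/(1+9/200) = 9859/10000 ≈ 0.985900
step 2 [1y] bond c/2=3/160: DF=(1584923/1600000 − 3/160·(0.985900))/(1+3/160) = 4771/5000 ≈ 0.954200
step 3 [1.5y] swap r/2=822/28579: DF=(1 − 822/28579·(0.985900+0.954200))/(1+822/28579) = 4589/5000 ≈ 0.917800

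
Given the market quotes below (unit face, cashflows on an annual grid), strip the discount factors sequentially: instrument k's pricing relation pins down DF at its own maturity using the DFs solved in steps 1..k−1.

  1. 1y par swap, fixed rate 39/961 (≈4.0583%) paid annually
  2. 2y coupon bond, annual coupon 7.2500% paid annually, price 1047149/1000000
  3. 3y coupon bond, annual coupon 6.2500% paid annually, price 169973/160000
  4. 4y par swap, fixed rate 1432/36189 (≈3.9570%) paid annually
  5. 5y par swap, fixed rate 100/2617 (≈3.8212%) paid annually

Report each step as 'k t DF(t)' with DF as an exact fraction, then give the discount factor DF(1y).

1 1 961/1000
2 2 4557/5000
3 3 8897/10000
4 4 1071/1250
5 5 83/100
DF(1y) = 961/1000 ≈ 0.961000

step 1 [1y] swap r/1=39/961: DF=(1 − 39/961·(0))/(1+39/961) = 961/1000 ≈ 0.961000
step 2 [2y] bond c/1=29/400: DF=(1047149/1000000 − 29/400·(0.961000))/(1+29/400) = 4557/5000 ≈ 0.911400
step 3 [3y] bond c/1=1/16: DF=(169973/160000 − 1/16·(0.961000+0.911400))/(1+1/16) = 8897/10000 ≈ 0.889700
step 4 [4y] swap r/1=1432/36189: DF=(1 − 1432/36189·(0.961000+0.911400+0.889700))/(1+1432/36189) = 1071/1250 ≈ 0.856800
step 5 [5y] swap r/1=100/2617: DF=(1 − 100/2617·(0.961000+0.911400+0.889700+0.856800))/(1+100/2617) = 83/100 ≈ 0.830000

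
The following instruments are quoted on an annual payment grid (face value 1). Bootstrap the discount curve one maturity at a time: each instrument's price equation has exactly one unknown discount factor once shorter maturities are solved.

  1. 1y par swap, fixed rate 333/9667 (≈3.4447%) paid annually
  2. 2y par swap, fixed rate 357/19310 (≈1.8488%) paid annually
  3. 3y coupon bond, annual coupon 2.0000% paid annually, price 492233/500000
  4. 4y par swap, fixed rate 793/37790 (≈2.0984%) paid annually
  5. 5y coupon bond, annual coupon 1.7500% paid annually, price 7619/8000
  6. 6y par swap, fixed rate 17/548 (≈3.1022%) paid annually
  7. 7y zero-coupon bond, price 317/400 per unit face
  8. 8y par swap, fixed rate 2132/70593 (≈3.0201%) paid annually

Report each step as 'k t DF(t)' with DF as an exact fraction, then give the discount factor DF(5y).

step 1 [1y] swap r/1=333/9667: DF=(1 − 333/9667·(0))/(1+333/9667) = 9667/10000 ≈ 0.966700
step 2 [2y] swap r/1=357/19310: DF=(1 − 357/19310·(0.966700))/(1+357/19310) = 9643/10000 ≈ 0.964300
step 3 [3y] bond c/1=1/50: DF=(492233/500000 − 1/50·(0.966700+0.964300))/(1+1/50) = 9273/10000 ≈ 0.927300
step 4 [4y] swap r/1=793/37790: DF=(1 − 793/37790·(0.966700+0.964300+0.927300))/(1+793/37790) = 9207/10000 ≈ 0.920700
step 5 [5y] bond c/1=7/400: DF=(7619/8000 − 7/400·(0.966700+0.964300+0.927300+0.920700))/(1+7/400) = 871/1000 ≈ 0.871000
step 6 [6y] swap r/1=17/548: DF=(1 − 17/548·(0.966700+0.964300+0.927300+0.920700+0.871000))/(1+17/548) = 83/100 ≈ 0.830000
step 7 [7y] zero: DF = P = 317/400 ≈ 0.792500
step 8 [8y] swap r/1=2132/70593: DF=(1 − 2132/70593·(0.966700+0.964300+0.927300+0.920700+0.871000+0.830000+0.792500))/(1+2132/70593) = 1967/2500 ≈ 0.786800

1 1 9667/10000
2 2 9643/10000
3 3 9273/10000
4 4 9207/10000
5 5 871/1000
6 6 83/100
7 7 317/400
8 8 1967/2500
DF(5y) = 871/1000 ≈ 0.871000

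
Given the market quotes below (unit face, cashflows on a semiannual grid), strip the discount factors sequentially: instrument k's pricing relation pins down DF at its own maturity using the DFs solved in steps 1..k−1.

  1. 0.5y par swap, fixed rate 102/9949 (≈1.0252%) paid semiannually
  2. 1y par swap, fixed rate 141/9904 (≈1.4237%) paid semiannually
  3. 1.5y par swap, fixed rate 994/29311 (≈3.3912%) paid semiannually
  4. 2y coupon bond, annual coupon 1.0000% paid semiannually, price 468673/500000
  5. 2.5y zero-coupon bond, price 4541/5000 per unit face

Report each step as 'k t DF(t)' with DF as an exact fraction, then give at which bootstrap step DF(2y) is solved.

1 1/2 9949/10000
2 1 9859/10000
3 3/2 9503/10000
4 2 9181/10000
5 5/2 4541/5000
DF(2y) is solved at step 4

step 1 [0.5y] swap r/2=51/9949: DF=(1 − 51/9949·(0))/(1+51/9949) = 9949/10000 ≈ 0.994900
step 2 [1y] swap r/2=141/19808: DF=(1 − 141/19808·(0.994900))/(1+141/19808) = 9859/10000 ≈ 0.985900
step 3 [1.5y] swap r/2=497/29311: DF=(1 − 497/29311·(0.994900+0.985900))/(1+497/29311) = 9503/10000 ≈ 0.950300
step 4 [2y] bond c/2=1/200: DF=(468673/500000 − 1/200·(0.994900+0.985900+0.950300))/(1+1/200) = 9181/10000 ≈ 0.918100
step 5 [2.5y] zero: DF = P = 4541/5000 ≈ 0.908200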